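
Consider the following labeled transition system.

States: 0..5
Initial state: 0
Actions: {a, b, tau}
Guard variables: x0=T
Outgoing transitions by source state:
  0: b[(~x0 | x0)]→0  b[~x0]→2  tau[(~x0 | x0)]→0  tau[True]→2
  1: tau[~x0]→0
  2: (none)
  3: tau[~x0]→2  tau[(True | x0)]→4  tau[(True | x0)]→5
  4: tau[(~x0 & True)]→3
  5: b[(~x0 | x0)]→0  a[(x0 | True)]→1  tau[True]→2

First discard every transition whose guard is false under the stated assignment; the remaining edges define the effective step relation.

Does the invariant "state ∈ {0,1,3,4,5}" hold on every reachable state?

Answer: INVARIANT VIOLATED at state 2

Analysis:
Inv-set: {0,1,3,4,5}
Reachable = {0,2}
  0: ✓
  2: outside
counterexample path to 2: tau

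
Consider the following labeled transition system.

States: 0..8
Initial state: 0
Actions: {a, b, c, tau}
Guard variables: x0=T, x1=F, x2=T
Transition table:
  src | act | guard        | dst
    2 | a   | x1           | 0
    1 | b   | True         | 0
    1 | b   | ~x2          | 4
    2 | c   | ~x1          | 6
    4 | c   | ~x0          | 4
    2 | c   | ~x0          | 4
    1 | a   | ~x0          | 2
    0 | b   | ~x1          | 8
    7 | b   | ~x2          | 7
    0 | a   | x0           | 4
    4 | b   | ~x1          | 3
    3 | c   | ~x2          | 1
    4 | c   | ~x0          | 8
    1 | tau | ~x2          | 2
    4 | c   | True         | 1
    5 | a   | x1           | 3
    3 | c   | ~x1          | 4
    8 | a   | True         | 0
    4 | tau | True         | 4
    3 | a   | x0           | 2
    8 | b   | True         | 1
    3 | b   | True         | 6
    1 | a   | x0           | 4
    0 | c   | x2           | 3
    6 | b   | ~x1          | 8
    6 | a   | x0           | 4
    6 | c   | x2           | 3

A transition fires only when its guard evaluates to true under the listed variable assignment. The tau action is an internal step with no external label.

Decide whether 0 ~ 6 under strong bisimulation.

Compute ~ classes (split until stable):
  round 0: {{0,1,2,3,4,5,6,7,8}}
  round 1: {{0,3,6},{1,8},{2},{4},{5,7}}
  round 2: {{0,6},{1},{2},{3},{4},{5,7},{8}}
7 equivalence class(es) (converged in 3)
[0]={0,6}  [6]={0,6}

Answer: BISIMILAR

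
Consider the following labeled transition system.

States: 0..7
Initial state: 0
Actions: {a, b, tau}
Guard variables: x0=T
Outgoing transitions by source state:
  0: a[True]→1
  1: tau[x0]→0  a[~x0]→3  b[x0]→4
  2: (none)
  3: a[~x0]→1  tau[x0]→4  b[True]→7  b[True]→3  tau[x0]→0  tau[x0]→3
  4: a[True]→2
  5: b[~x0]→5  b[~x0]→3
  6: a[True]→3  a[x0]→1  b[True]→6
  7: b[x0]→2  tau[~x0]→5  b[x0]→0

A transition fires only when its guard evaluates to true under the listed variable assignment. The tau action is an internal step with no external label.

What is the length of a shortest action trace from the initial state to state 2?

Answer: 3

Trace:
Breadth-first toward 2:
  Layer 0: {0}
  Layer 1: {1}
  Layer 2: {4}
  Layer 3: {2}
2 enters at depth 3; path a·b·a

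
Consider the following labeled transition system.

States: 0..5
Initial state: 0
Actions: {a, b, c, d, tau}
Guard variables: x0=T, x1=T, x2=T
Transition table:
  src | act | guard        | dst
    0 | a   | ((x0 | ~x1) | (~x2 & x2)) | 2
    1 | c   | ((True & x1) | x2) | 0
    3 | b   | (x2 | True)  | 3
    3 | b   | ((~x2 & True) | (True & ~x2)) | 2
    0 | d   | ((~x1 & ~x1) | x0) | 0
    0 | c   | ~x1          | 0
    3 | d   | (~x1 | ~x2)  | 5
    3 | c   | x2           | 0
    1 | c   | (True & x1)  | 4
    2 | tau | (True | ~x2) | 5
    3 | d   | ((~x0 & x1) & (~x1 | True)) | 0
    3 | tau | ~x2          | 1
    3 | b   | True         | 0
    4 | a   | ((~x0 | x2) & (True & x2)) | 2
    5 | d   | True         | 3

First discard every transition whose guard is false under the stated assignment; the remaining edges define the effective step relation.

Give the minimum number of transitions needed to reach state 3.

Answer: 3

Analysis:
Breadth-first toward 3:
  Layer 0: {0}
  Layer 1: {2}
  Layer 2: {5}
  Layer 3: {3}
3 enters at depth 3; path a·tau·d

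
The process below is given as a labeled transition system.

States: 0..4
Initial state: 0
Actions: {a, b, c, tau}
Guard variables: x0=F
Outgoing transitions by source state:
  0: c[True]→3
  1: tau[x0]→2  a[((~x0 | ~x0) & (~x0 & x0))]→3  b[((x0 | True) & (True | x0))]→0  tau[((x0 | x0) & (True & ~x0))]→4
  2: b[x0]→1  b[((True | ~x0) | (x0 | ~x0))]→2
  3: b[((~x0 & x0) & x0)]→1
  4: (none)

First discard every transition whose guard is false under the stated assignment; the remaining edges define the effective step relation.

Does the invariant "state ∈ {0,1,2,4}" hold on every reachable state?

Answer: INVARIANT VIOLATED at state 3

Working:
Inv-set: {0,1,2,4}
R = {0,3}
  0: safe
  3: outside
reach 3 via c — violates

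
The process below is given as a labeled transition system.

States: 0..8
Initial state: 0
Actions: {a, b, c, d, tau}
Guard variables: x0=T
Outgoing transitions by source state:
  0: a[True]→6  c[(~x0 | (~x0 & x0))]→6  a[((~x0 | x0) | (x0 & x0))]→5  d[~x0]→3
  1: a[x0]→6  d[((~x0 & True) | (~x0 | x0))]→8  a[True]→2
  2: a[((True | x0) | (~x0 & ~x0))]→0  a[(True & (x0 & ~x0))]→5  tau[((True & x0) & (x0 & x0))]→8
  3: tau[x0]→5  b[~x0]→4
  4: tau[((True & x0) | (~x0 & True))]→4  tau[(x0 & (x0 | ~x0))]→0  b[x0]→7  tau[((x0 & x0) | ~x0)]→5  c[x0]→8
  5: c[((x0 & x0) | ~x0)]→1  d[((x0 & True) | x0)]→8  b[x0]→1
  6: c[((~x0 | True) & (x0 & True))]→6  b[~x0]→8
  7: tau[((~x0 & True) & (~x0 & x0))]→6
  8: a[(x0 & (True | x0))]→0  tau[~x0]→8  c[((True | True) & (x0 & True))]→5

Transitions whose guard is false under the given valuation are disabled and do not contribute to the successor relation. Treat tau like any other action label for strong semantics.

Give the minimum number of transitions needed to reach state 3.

Layered search for 3:
  depth 0: {0}
  depth 1: {5,6}
  depth 2: {1,8}
  depth 3: {2}
3 never appears.

Answer: UNREACHABLE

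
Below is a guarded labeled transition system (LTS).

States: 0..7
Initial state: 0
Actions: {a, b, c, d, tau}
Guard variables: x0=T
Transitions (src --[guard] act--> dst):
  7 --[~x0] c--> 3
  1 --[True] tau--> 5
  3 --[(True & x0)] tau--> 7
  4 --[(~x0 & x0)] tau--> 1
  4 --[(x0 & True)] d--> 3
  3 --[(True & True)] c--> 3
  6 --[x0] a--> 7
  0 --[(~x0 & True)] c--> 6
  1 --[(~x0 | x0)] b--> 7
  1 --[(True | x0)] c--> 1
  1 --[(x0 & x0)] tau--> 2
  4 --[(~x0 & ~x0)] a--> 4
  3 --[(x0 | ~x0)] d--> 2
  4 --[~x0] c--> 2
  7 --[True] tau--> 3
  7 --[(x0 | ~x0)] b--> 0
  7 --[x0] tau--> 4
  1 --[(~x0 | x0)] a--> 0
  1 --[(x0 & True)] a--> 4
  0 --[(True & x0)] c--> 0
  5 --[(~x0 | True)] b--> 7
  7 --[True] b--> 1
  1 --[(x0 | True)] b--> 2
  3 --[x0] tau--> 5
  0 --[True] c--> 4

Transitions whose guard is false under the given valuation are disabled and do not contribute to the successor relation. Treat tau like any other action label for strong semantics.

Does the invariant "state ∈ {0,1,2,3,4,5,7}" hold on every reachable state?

Safe = {0,1,2,3,4,5,7}
Reach set: {0,1,2,3,4,5,7}
  0: ✓
  1: ✓
  2: ✓
  3: ✓
  4: ✓
  5: ✓
  7: ✓

Answer: INVARIANT HOLDS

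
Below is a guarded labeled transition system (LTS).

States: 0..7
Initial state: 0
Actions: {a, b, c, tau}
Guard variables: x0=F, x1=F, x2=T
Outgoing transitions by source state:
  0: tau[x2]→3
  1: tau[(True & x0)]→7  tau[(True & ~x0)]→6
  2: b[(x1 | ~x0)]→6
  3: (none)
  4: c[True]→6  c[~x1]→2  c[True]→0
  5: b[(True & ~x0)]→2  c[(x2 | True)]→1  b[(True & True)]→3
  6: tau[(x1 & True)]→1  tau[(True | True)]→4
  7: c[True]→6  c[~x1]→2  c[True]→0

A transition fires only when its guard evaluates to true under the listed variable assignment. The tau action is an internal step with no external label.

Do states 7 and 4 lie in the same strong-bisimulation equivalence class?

Compute ~ classes (split until stable):
  P[0] = {{0,1,2,3,4,5,6,7}}
  P[1] = {{0,1,6},{2},{3},{4,7},{5}}
  P[2] = {{0},{1},{2},{3},{4,7},{5},{6}}
Fixed point at round 3; 7 class(es).
class of 7: {4,7}; class of 4: {4,7}

Answer: BISIMILAR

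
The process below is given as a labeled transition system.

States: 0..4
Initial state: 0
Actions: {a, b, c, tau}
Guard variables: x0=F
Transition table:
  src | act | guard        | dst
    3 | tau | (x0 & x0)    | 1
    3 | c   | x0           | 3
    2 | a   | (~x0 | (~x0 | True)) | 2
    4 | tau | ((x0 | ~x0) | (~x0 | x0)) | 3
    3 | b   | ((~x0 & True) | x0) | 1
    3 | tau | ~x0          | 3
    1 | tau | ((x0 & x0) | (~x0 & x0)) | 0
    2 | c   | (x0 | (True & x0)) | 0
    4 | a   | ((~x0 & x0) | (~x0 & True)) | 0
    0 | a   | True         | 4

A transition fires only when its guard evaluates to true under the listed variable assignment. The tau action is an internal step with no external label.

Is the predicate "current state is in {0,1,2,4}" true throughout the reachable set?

Answer: INVARIANT VIOLATED at state 3

Analysis:
Inv-set: {0,1,2,4}
Reach set: {0,1,3,4}
  0: ✓
  1: ✓
  3: outside
  4: ✓
reach 3 via a·tau — violates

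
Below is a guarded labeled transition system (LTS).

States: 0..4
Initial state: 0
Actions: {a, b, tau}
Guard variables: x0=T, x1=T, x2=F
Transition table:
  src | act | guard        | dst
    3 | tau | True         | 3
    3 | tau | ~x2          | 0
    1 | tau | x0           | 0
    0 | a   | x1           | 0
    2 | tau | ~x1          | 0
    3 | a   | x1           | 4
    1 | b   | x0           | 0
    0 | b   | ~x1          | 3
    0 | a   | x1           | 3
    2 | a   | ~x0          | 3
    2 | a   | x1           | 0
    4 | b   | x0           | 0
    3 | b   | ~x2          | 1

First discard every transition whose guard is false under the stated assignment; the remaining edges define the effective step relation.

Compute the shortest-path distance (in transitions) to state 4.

BFS to 4:
  depth 0: {0}
  depth 1: {3}
  depth 2: {1,4}
first hit 4 at d=2 via a·a

Answer: 2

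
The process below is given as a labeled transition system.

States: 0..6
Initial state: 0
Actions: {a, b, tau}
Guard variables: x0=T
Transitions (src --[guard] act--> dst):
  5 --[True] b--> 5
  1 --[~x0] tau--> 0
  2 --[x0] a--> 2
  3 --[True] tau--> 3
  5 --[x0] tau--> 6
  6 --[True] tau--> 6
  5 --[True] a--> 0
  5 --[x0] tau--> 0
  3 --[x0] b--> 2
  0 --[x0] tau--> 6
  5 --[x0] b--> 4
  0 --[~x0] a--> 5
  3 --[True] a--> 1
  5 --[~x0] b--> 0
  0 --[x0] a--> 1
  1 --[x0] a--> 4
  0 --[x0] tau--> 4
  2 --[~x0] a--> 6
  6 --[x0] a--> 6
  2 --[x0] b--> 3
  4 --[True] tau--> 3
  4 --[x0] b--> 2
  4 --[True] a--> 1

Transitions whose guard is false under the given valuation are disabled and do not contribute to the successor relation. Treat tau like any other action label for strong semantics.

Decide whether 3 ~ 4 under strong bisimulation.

Answer: BISIMILAR

Analysis:
Refine partition for ~:
  P[0] = {{0,1,2,3,4,5,6}}
  P[1] = {{0,6},{1},{2},{3,4,5}}
  P[2] = {{0},{1},{2},{3,4},{5},{6}}
6 equivalence class(es) (converged in 3)
[3]={3,4}  [4]={3,4}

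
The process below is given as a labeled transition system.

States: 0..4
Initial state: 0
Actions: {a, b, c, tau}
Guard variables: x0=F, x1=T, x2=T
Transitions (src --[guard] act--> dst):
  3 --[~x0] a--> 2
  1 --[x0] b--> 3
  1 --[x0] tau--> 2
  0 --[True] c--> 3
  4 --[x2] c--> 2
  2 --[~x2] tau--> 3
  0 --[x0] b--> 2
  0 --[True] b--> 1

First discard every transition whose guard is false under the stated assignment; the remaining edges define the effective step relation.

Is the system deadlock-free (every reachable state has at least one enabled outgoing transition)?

Answer: DEADLOCK at state 1

Trace:
Reach set: {0,1,2,3}
  0: b→1  c→3  [2 out]
  1: ∅  [no exit]
  2: ∅  [no exit]
  3: a→2  [1 out]
Path to 1: b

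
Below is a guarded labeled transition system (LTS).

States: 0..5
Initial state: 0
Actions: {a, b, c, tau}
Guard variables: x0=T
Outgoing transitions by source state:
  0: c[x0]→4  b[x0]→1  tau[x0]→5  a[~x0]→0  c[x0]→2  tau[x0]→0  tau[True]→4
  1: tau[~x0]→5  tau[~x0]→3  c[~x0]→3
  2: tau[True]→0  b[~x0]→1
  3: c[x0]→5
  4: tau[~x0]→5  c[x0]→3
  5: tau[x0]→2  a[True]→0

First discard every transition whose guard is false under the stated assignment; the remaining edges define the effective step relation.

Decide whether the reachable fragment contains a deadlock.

Reachable = {0,1,2,3,4,5}
  0: b→1  c→2  c→4  tau→0  tau→4  tau→5  [deg 6]
  1: ∅  [no exit]
  2: tau→0  [deg 1]
  3: c→5  [deg 1]
  4: c→3  [deg 1]
  5: a→0  tau→2  [deg 2]
witness 1: b

Answer: DEADLOCK at state 1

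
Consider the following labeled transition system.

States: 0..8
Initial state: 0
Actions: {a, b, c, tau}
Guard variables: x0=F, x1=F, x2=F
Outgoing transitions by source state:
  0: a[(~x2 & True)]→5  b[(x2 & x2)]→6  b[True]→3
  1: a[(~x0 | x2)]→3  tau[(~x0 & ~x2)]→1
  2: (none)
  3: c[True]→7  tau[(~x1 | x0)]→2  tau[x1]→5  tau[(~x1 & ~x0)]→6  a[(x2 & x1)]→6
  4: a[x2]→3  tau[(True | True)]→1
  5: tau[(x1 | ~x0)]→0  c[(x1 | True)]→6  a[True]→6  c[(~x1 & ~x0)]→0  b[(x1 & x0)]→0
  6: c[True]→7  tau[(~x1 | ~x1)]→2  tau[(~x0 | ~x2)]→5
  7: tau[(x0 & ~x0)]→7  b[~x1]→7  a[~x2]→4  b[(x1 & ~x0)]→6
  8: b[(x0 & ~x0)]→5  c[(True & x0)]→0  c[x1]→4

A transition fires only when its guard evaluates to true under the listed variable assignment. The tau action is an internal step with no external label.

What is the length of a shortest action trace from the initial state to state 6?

Layered search for 6:
  Layer 0: {0}
  Layer 1: {3,5}
  Layer 2: {2,6,7}
depth(6)=2, e.g. a·a

Answer: 2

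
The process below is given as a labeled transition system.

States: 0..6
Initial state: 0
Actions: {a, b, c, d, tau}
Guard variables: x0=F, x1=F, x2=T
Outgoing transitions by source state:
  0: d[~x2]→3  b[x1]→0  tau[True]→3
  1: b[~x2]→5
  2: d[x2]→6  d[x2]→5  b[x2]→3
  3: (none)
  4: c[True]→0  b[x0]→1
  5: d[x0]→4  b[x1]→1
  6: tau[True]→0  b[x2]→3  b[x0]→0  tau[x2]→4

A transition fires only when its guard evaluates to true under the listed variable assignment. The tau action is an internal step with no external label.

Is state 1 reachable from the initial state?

8 transition(s) survive guard evaluation.
L0 = {0}
L1 = {3}  cumulative {0,3}
Reachable = {0,3}

Answer: UNREACHABLE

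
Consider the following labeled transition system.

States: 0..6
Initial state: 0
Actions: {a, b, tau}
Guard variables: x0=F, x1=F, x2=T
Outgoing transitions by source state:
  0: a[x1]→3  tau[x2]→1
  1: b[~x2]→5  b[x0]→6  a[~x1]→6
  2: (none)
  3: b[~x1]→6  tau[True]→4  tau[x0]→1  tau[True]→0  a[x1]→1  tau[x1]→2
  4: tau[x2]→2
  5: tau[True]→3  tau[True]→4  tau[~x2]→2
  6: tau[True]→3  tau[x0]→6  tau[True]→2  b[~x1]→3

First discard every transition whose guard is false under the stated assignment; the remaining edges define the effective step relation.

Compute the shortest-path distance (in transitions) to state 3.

Answer: 3

Working:
Layered search for 3:
  L0 = {0}
  L1 = {1}
  L2 = {6}
  L3 = {2,3}
depth(3)=3, e.g. tau·a·b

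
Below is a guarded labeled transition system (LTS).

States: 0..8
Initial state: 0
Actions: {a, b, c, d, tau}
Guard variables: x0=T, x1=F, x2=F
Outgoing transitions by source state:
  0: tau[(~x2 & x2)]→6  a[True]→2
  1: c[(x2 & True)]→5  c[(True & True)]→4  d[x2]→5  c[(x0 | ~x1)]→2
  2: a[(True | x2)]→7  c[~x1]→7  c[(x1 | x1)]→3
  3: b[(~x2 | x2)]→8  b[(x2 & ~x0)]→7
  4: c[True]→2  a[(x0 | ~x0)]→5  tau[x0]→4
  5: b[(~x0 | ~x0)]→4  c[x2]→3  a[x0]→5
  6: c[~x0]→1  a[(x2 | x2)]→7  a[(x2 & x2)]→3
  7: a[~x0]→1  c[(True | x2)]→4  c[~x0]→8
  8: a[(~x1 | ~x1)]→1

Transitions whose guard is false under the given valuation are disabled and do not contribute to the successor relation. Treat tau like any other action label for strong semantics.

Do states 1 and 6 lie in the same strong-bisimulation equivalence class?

Answer: NOT BISIMILAR

Trace:
Refine partition for ~:
  π0 = {{0,1,2,3,4,5,6,7,8}}
  π1 = {{0,5,8},{1,7},{2},{3},{4},{6}}
  π2 = {{0},{1},{2},{3},{4},{5},{6},{7},{8}}
9 equivalence class(es) (converged in 3)
[1]={1}  [6]={6}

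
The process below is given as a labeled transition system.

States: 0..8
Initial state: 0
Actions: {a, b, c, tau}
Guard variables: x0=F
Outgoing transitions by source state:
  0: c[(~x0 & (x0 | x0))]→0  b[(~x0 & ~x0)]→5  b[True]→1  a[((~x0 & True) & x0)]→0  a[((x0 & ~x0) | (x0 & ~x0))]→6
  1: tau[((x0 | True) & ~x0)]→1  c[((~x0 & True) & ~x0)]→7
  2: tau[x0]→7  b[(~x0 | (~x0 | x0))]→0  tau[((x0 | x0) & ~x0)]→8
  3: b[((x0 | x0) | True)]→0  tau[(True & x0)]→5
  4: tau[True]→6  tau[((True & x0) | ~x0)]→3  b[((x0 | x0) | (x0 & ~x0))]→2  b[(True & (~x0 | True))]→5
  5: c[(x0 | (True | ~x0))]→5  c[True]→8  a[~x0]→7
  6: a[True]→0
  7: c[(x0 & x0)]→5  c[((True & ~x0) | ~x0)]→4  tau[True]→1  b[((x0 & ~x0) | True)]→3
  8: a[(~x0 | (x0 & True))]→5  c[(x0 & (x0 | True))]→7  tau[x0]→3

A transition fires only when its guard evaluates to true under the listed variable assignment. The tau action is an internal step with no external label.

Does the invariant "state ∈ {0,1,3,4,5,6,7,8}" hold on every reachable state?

Inv-set: {0,1,3,4,5,6,7,8}
Reachable = {0,1,3,4,5,6,7,8}
  0: ok
  1: ok
  3: ok
  4: ok
  5: ok
  6: ok
  7: ok
  8: ok

Answer: INVARIANT HOLDS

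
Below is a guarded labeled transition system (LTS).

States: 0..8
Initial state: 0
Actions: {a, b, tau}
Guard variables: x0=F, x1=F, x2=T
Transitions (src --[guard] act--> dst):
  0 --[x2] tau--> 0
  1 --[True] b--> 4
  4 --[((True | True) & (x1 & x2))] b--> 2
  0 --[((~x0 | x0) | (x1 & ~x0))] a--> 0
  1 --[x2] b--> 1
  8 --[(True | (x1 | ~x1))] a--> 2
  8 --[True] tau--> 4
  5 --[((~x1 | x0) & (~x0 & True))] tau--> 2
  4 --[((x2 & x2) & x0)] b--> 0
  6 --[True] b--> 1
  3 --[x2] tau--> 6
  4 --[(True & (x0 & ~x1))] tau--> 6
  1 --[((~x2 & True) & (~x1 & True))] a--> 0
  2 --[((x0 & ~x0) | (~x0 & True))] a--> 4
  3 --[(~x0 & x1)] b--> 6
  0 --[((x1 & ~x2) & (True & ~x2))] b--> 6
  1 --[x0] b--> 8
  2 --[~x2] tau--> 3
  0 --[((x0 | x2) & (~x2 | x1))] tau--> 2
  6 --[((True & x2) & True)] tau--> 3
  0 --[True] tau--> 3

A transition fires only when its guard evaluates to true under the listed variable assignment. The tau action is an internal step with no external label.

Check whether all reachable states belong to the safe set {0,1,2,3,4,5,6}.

Safe = {0,1,2,3,4,5,6}
R = {0,1,3,4,6}
  0: ✓
  1: ✓
  3: ✓
  4: ✓
  6: ✓

Answer: INVARIANT HOLDS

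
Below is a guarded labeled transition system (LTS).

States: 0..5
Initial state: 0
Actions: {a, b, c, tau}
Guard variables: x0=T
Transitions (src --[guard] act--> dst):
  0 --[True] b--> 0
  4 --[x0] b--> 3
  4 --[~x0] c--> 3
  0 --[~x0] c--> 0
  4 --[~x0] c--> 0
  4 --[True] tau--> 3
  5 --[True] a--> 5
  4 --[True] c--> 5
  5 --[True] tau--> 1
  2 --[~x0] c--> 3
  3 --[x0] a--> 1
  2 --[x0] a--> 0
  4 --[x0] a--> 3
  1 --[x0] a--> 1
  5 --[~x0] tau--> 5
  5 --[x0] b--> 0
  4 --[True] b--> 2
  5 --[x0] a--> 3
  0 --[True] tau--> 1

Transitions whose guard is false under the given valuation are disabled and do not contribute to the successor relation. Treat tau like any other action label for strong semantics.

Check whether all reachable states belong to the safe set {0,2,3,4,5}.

Inv-set: {0,2,3,4,5}
R = {0,1}
  0: ✓
  1: outside
witness against invariant: tau → 1

Answer: INVARIANT VIOLATED at state 1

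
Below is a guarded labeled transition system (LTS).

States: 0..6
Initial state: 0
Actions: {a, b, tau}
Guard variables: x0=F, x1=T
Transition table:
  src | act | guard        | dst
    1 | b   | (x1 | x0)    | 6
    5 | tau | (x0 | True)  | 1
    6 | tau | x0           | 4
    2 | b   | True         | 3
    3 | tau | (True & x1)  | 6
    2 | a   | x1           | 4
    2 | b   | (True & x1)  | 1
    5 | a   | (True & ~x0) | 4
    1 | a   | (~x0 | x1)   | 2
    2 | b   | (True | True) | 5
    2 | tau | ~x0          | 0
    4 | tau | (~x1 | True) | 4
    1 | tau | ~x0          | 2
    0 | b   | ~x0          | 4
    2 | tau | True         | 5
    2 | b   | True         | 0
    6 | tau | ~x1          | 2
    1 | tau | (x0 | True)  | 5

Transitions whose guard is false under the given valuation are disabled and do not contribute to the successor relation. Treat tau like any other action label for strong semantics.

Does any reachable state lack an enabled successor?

Reachable = {0,4}
  0: b→4  [1 exit(s)]
  4: tau→4  [1 exit(s)]

Answer: DEADLOCK-FREE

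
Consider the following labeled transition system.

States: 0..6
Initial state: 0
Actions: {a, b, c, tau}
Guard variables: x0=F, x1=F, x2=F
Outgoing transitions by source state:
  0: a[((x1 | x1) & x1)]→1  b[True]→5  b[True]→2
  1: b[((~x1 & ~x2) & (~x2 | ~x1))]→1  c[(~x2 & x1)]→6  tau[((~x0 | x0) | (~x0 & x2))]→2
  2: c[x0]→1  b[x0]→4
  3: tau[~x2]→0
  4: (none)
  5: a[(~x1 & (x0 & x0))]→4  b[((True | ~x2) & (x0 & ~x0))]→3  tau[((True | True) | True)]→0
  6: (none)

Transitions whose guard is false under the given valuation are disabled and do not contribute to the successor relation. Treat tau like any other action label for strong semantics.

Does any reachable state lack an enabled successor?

Reachable = {0,2,5}
  0: b→2  b→5  [2 out]
  2: ∅  [STUCK]
  5: tau→0  [1 out]
witness 2: b

Answer: DEADLOCK at state 2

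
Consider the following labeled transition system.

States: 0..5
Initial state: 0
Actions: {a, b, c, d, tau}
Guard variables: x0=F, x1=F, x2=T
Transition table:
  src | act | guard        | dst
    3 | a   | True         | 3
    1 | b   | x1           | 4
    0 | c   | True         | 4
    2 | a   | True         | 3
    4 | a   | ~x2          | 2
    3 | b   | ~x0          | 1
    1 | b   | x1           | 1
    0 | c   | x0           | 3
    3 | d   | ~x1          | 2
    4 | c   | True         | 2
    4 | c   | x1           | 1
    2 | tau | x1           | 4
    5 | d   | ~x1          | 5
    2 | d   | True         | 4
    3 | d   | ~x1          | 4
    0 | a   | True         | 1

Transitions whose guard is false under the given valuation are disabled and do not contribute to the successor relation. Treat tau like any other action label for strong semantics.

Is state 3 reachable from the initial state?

After dropping false guards: 10 live edges.
Layer 0: {0}
Layer 1: {1,4}  total {0,1,4}
Layer 2: {2}  total {0,1,2,4}
Layer 3: {3}  total {0,1,2,3,4}
Reachable = {0,1,2,3,4}
trace reaching 3: c·c·a

Answer: REACHABLE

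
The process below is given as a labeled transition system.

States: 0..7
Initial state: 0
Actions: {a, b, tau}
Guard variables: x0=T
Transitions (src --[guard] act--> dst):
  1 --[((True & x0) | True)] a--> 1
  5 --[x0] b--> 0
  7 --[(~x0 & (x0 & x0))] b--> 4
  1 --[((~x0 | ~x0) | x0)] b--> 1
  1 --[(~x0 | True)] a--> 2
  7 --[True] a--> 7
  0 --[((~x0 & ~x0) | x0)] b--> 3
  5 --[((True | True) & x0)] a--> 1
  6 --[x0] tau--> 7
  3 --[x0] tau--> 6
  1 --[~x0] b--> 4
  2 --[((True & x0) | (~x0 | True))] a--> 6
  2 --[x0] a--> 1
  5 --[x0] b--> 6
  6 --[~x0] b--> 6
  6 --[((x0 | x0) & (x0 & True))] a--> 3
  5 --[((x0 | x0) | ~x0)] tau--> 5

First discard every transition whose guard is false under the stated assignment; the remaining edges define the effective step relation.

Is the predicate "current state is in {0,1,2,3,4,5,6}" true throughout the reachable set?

Answer: INVARIANT VIOLATED at state 7

Analysis:
Safe = {0,1,2,3,4,5,6}
Reach set: {0,3,6,7}
  0: ✓
  3: ✓
  6: ✓
  7: VIOLATES
reach 7 via b·tau·tau — violates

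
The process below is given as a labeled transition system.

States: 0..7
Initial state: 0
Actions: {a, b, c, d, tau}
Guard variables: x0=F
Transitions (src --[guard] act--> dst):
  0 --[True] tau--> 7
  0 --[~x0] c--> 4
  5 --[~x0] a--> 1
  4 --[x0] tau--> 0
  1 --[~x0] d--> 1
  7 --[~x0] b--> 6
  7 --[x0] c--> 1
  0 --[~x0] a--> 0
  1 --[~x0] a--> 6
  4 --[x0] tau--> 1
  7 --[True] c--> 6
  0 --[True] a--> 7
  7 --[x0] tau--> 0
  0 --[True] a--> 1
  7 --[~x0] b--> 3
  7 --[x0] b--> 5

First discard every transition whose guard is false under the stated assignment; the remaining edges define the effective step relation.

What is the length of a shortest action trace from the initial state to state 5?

Answer: UNREACHABLE

Working:
BFS to 5:
  L0 = {0}
  L1 = {1,4,7}
  L2 = {3,6}
5 never appears.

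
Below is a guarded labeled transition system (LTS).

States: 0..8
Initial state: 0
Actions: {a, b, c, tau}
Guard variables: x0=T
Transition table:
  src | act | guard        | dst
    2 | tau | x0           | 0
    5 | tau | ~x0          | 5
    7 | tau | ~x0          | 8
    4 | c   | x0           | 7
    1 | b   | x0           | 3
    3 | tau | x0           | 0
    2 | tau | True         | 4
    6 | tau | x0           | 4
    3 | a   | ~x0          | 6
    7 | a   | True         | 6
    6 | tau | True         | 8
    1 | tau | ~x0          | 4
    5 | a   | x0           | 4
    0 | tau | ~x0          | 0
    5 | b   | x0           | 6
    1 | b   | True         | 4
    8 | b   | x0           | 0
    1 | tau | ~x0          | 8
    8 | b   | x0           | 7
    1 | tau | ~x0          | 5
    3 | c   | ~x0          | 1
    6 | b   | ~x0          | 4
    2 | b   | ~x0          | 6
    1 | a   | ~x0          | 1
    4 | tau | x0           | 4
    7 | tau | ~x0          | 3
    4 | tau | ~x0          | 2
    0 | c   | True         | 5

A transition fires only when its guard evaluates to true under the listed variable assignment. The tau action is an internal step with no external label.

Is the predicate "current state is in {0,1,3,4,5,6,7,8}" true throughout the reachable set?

Safe = {0,1,3,4,5,6,7,8}
Reach set: {0,4,5,6,7,8}
  0: ✓
  4: ✓
  5: ✓
  6: ✓
  7: ✓
  8: ✓

Answer: INVARIANT HOLDS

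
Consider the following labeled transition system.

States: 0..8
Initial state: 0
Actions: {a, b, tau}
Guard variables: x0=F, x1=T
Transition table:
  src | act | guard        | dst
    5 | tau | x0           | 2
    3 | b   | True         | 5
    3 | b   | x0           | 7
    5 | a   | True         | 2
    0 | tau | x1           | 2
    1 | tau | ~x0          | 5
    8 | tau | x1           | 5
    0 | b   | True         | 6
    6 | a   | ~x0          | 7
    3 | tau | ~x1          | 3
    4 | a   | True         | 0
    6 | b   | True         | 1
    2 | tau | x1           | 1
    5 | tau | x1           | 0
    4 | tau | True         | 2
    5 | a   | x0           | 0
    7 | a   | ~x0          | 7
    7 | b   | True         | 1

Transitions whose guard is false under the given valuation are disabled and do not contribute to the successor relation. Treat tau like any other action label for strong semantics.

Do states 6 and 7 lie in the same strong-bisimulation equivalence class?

Refine partition for ~:
  π0 = {{0,1,2,3,4,5,6,7,8}}
  π1 = {{0},{1,2,8},{3},{4,5},{6,7}}
  π2 = {{0},{1,8},{2},{3},{4},{5},{6,7}}
stable after 3 split(s): 7 block(s)
6∈{6,7}, 7∈{6,7}

Answer: BISIMILAR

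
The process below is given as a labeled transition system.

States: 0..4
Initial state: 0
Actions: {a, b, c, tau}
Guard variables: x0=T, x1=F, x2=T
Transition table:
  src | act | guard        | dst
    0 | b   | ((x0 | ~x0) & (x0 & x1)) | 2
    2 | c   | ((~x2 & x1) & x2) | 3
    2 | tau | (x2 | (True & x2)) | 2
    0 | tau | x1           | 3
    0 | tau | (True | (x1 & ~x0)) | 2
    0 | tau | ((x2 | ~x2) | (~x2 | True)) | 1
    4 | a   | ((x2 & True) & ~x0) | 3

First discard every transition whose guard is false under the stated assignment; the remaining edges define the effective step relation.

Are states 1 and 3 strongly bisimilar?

Refine partition for ~:
  P[0] = {{0,1,2,3,4}}
  P[1] = {{0,2},{1,3,4}}
  P[2] = {{0},{1,3,4},{2}}
stable after 3 split(s): 3 block(s)
1∈{1,3,4}, 3∈{1,3,4}

Answer: BISIMILAR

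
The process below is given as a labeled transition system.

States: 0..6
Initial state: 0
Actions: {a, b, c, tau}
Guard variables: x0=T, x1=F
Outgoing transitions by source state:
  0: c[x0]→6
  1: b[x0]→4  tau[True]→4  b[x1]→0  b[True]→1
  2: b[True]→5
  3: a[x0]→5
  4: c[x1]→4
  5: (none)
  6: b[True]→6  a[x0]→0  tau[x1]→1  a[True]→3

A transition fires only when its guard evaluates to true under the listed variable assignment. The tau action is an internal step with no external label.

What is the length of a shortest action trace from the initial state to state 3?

Breadth-first toward 3:
  Layer 0: {0}
  Layer 1: {6}
  Layer 2: {3}
3 enters at depth 2; path c·a

Answer: 2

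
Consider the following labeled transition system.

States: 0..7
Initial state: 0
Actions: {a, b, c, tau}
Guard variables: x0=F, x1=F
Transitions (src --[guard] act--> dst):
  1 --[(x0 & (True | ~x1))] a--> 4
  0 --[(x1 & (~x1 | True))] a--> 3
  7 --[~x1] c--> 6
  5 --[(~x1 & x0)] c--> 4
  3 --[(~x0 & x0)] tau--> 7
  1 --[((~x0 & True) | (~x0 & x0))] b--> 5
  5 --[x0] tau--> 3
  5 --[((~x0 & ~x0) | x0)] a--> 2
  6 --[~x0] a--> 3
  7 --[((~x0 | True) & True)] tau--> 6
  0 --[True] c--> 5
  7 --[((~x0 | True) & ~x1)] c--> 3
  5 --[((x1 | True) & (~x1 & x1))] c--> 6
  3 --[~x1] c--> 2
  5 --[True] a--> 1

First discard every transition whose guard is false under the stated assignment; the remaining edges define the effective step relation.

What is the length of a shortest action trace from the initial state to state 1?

BFS to 1:
  depth 0: {0}
  depth 1: {5}
  depth 2: {1,2}
depth(1)=2, e.g. c·a

Answer: 2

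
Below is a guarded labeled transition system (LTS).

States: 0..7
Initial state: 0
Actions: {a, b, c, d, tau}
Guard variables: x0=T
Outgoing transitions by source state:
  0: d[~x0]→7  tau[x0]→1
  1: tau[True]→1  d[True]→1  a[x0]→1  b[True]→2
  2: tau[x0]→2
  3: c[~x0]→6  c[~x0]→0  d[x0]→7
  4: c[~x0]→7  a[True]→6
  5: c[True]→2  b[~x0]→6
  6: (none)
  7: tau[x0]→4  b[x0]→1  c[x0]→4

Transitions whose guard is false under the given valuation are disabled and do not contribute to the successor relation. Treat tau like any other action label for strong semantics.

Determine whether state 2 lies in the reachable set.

12 transition(s) survive guard evaluation.
depth 0: {0}
depth 1: {1}  cumulative {0,1}
depth 2: {2}  cumulative {0,1,2}
Reachable = {0,1,2}
witness 2: tau·b

Answer: REACHABLE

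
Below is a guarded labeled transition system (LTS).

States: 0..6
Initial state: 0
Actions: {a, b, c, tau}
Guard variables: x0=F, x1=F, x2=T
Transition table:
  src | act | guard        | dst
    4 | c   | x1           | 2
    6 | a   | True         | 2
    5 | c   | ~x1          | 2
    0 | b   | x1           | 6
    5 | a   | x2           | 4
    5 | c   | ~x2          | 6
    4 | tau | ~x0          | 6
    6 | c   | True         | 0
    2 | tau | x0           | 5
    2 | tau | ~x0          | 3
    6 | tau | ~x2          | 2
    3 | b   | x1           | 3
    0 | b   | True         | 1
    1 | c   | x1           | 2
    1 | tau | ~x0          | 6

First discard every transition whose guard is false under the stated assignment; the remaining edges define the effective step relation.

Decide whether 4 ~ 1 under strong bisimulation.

Compute ~ classes (split until stable):
  π0 = {{0,1,2,3,4,5,6}}
  π1 = {{0},{1,2,4},{3},{5,6}}
  π2 = {{0},{1,4},{2},{3},{5},{6}}
stable after 3 split(s): 6 block(s)
4∈{1,4}, 1∈{1,4}

Answer: BISIMILAR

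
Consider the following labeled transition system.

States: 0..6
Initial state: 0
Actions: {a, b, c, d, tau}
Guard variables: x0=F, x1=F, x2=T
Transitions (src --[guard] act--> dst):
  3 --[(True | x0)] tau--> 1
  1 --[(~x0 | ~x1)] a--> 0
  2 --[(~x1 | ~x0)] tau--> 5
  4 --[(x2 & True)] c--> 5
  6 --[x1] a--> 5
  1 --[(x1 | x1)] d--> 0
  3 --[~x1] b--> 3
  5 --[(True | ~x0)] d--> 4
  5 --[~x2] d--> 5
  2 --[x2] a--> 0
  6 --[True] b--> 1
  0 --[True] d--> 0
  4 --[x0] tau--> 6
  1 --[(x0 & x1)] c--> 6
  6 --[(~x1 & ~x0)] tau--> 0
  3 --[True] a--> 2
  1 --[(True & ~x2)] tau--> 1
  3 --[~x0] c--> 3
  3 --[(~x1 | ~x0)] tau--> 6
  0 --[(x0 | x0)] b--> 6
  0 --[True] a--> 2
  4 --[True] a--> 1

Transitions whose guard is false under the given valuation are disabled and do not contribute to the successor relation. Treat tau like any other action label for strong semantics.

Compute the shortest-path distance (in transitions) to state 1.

Breadth-first toward 1:
  L0 = {0}
  L1 = {2}
  L2 = {5}
  L3 = {4}
  L4 = {1}
first hit 1 at d=4 via a·tau·d·a

Answer: 4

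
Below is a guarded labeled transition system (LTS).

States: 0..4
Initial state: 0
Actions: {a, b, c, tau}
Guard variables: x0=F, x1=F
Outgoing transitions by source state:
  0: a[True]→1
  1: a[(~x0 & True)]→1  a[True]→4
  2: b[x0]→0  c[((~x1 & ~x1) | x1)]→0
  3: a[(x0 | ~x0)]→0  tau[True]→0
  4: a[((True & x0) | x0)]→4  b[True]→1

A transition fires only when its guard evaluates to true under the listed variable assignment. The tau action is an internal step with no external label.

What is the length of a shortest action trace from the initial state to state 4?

Breadth-first toward 4:
  depth 0: {0}
  depth 1: {1}
  depth 2: {4}
4 enters at depth 2; path a·a

Answer: 2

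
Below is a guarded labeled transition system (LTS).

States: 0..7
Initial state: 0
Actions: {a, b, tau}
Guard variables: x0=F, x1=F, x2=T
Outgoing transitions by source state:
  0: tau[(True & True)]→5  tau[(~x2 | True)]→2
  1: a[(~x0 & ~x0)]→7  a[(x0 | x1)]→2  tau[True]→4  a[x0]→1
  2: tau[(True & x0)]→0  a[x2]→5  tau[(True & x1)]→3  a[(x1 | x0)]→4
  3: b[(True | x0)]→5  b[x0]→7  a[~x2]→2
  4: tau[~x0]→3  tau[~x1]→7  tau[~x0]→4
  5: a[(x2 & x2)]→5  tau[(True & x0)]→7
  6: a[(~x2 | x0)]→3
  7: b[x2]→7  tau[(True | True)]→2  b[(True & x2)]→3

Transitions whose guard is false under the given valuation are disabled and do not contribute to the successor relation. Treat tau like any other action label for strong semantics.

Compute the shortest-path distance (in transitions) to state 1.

Breadth-first toward 1:
  Layer 0: {0}
  Layer 1: {2,5}
1 never appears.

Answer: UNREACHABLE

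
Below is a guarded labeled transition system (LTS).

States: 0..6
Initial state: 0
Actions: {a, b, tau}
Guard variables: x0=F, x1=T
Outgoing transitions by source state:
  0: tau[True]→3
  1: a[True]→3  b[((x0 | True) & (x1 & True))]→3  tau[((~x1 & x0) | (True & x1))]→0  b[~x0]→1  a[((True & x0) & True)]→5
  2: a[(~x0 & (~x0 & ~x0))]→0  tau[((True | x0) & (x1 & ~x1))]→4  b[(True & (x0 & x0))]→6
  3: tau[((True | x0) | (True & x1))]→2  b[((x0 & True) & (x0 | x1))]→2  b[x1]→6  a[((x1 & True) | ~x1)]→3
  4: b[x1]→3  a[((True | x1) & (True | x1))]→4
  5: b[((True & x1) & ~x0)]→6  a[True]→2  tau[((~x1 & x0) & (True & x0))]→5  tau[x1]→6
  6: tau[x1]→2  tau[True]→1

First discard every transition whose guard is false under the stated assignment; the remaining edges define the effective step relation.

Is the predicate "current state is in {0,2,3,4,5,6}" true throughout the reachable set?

Answer: INVARIANT VIOLATED at state 1

Working:
Inv-set: {0,2,3,4,5,6}
R = {0,1,2,3,6}
  0: ok
  1: VIOLATES
  2: ok
  3: ok
  6: ok
reach 1 via tau·b·tau — violates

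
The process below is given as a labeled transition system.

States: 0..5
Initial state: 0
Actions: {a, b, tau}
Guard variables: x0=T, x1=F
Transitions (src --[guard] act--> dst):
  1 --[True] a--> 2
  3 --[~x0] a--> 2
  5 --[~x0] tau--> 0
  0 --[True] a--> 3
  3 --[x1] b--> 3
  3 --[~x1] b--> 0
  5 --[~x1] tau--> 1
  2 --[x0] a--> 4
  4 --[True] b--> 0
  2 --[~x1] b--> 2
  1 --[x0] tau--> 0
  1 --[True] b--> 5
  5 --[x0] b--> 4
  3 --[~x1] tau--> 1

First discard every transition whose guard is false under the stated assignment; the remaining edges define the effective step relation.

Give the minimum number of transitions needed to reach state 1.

Layered search for 1:
  Layer 0: {0}
  Layer 1: {3}
  Layer 2: {1}
1 enters at depth 2; path a·tau

Answer: 2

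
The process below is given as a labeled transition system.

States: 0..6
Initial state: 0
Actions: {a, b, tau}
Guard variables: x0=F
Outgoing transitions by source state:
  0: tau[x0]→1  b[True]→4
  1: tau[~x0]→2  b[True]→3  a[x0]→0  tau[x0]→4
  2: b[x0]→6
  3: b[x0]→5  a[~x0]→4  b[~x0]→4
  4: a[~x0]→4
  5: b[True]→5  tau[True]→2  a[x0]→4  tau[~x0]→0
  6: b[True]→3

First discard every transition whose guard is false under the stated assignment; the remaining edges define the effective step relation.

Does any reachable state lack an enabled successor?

Answer: DEADLOCK-FREE

Trace:
R = {0,4}
  0: b→4  [deg 1]
  4: a→4  [deg 1]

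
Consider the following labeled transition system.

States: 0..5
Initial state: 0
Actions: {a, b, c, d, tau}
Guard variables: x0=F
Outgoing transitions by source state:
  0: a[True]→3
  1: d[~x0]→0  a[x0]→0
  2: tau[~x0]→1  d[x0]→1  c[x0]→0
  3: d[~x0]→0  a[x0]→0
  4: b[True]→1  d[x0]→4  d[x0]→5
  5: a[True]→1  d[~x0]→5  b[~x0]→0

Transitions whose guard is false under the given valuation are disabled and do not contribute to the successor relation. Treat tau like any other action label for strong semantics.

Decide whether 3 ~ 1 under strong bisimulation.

Compute ~ classes (split until stable):
  π0 = {{0,1,2,3,4,5}}
  π1 = {{0},{1,3},{2},{4},{5}}
5 equivalence class(es) (converged in 2)
3∈{1,3}, 1∈{1,3}

Answer: BISIMILAR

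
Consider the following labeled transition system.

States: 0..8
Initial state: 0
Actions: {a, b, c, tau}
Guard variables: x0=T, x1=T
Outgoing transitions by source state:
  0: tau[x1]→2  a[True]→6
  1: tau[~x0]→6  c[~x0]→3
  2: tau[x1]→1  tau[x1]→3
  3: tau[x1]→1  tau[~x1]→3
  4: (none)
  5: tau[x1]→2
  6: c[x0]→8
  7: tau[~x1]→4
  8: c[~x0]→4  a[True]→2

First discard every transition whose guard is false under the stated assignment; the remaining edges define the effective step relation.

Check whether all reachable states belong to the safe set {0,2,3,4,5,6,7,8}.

Allowed set {0,2,3,4,5,6,7,8}
Reach set: {0,1,2,3,6,8}
  0: ok
  1: outside
  2: ok
  3: ok
  6: ok
  8: ok
witness against invariant: tau·tau → 1

Answer: INVARIANT VIOLATED at state 1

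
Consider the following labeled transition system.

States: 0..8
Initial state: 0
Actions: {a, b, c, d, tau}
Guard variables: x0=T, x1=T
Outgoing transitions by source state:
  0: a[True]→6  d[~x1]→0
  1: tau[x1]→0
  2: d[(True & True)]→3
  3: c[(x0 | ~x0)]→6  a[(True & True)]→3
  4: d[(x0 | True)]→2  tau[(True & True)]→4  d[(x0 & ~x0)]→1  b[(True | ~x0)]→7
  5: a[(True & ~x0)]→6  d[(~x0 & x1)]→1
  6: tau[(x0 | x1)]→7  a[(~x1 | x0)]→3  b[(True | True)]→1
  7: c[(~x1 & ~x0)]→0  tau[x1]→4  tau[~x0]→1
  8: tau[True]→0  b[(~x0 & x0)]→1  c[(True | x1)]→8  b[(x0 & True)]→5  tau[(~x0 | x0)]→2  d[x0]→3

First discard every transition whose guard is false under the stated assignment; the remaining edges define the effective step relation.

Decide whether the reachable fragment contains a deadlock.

Answer: DEADLOCK-FREE

Working:
Reach set: {0,1,2,3,4,6,7}
  0: a→6  [1 out]
  1: tau→0  [1 out]
  2: d→3  [1 out]
  3: a→3  c→6  [2 out]
  4: b→7  d→2  tau→4  [3 out]
  6: a→3  b→1  tau→7  [3 out]
  7: tau→4  [1 out]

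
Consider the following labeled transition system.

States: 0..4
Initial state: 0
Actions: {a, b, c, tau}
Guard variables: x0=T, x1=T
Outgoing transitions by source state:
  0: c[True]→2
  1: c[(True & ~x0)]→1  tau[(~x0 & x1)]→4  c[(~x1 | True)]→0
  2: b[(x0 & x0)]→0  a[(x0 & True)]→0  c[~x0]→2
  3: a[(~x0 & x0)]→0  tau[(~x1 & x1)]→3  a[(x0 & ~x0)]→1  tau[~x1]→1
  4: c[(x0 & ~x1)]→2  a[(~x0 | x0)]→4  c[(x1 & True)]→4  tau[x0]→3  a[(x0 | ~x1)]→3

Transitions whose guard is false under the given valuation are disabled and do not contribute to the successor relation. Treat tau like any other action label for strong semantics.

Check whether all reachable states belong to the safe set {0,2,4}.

Inv-set: {0,2,4}
R = {0,2}
  0: ✓
  2: ✓

Answer: INVARIANT HOLDS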